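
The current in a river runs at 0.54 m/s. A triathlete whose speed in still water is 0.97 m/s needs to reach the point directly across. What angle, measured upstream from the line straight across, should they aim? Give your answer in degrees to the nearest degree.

34°

To cancel the current, the upstream component of the triathlete's velocity must equal the flow: 0.97 sin θ = 0.54.
sin θ = 0.54 / 0.97 = 0.5567.
θ = arcsin(0.5567) = 33.828°.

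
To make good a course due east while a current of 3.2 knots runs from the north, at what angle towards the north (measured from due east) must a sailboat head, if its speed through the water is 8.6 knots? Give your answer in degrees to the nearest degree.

22°

The current pushes perpendicular to the desired track; the heading must have a component into the current equal to 3.2 knots: 8.6 sin θ = 3.2.
sin θ = 0.3721, so θ = 21.845°.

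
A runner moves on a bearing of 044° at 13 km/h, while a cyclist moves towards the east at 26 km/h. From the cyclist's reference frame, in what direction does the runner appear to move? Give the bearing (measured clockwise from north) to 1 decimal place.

Taking east as x and north as y: runner velocity = (9.031, 9.351) km/h; cyclist velocity = (26.000, 0.000) km/h.
Velocity of runner relative to cyclist = (9.031, 9.351) − (26.000, 0.000) = (-16.969, 9.351) km/h.
Bearing = atan2(-16.97, 9.35) = 298.86° clockwise from north.

298.9°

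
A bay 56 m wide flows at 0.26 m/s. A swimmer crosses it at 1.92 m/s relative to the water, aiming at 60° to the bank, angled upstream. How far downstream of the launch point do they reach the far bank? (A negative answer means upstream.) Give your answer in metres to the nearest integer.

Perpendicular speed = 1.663 m/s; crossing time = 56 / 1.663 = 33.679 s.
Net downstream speed = -0.700 m/s.
Drift = -0.700 × 33.679 = -23.575 m (upstream).

-24 m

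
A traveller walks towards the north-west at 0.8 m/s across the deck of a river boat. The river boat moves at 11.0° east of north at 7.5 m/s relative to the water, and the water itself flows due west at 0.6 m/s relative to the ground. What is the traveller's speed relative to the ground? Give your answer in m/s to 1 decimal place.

7.9 m/s

In east/north components (m/s): traveller relative to river boat = (-0.566, 0.566); river boat relative to water = (1.431, 7.362); water relative to ground = (-0.600, 0.000).
Sum = (0.265, 7.928) m/s.
Speed = |(0.265, 7.928)| = 7.932 m/s.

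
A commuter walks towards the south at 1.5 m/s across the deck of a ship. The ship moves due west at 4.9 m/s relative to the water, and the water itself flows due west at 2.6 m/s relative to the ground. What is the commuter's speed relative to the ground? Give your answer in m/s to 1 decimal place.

In east/north components (m/s): commuter relative to ship = (0.000, -1.500); ship relative to water = (-4.900, 0.000); water relative to ground = (-2.600, 0.000).
Sum = (-7.500, -1.500) m/s.
Speed = |(-7.500, -1.500)| = 7.649 m/s.

7.6 m/s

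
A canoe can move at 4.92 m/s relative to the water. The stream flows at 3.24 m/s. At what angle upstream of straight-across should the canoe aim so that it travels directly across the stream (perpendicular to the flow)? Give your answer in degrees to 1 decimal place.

To cancel the current, the upstream component of the canoe's velocity must equal the flow: 4.92 sin θ = 3.24.
sin θ = 3.24 / 4.92 = 0.6585.
θ = arcsin(0.6585) = 41.188°.

41.2°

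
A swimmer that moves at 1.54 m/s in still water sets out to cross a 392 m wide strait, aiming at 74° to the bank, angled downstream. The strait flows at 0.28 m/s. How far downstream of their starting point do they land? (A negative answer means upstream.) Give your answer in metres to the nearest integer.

187 m

Perpendicular speed = 1.480 m/s; crossing time = 392 / 1.480 = 264.803 s.
Net downstream speed = 0.704 m/s.
Drift = 0.704 × 264.803 = 186.549 m (downstream).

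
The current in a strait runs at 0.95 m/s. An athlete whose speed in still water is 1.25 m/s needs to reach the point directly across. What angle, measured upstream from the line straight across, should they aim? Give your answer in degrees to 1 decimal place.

49.5°

To cancel the current, the upstream component of the athlete's velocity must equal the flow: 1.25 sin θ = 0.95.
sin θ = 0.95 / 1.25 = 0.7600.
θ = arcsin(0.7600) = 49.464°.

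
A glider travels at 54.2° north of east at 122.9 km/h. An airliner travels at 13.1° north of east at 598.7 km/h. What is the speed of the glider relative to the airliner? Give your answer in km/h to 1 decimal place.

512.5 km/h

Taking east as x and north as y: glider velocity = (71.891, 99.680) km/h; airliner velocity = (583.119, 135.696) km/h.
Velocity of glider relative to airliner = (71.891, 99.680) − (583.119, 135.696) = (-511.228, -36.016) km/h.
Magnitude = |(-511.228, -36.016)| = 512.495 km/h.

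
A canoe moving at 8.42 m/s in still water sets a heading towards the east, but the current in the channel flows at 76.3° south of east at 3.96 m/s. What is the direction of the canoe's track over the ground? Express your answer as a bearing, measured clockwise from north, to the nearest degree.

Taking east as x and north as y: velocity relative to the water = (8.420, 0.000) m/s; the water relative to ground = (0.938, -3.847) m/s.
Velocity relative to ground = (8.420, 0.000) + (0.938, -3.847) = (9.358, -3.847) m/s.
Bearing = atan2(9.36, -3.85) = 112.35° clockwise from north.

112°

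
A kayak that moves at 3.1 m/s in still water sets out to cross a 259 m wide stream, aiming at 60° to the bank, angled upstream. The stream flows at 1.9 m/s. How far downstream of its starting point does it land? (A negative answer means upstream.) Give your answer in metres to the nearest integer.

Perpendicular speed = 2.685 m/s; crossing time = 259 / 2.685 = 96.473 s.
Net downstream speed = 0.350 m/s.
Drift = 0.350 × 96.473 = 33.766 m (downstream).

34 m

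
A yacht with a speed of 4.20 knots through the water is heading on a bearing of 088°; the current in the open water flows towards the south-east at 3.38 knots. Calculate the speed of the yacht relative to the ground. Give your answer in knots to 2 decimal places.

Taking east as x and north as y: velocity relative to the water = (4.197, 0.147) knots; the water relative to ground = (2.390, -2.390) knots.
Velocity relative to ground = (4.197, 0.147) + (2.390, -2.390) = (6.587, -2.243) knots.
Speed = |(6.587, -2.243)| = 6.959 knots.

6.96 knots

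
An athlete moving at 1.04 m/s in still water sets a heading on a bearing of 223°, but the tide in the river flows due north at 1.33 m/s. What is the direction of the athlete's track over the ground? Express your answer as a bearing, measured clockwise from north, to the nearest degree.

Taking east as x and north as y: velocity relative to the water = (-0.709, -0.761) m/s; the water relative to ground = (0.000, 1.330) m/s.
Velocity relative to ground = (-0.709, -0.761) + (0.000, 1.330) = (-0.709, 0.569) m/s.
Bearing = atan2(-0.71, 0.57) = 308.76° clockwise from north.

309°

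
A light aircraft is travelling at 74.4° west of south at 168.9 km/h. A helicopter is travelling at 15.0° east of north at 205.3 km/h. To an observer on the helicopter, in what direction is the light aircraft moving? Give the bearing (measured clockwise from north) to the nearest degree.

Taking east as x and north as y: light aircraft velocity = (-162.678, -45.421) km/h; helicopter velocity = (53.136, 198.305) km/h.
Velocity of light aircraft relative to helicopter = (-162.678, -45.421) − (53.136, 198.305) = (-215.814, -243.725) km/h.
Bearing = atan2(-215.81, -243.73) = 221.52° clockwise from north.

222°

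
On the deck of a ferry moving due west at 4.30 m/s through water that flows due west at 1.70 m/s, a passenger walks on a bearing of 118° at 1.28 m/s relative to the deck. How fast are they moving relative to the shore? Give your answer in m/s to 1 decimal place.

4.9 m/s

In east/north components (m/s): passenger relative to ferry = (1.130, -0.601); ferry relative to water = (-4.300, 0.000); water relative to ground = (-1.700, 0.000).
Sum = (-4.870, -0.601) m/s.
Speed = |(-4.870, -0.601)| = 4.907 m/s.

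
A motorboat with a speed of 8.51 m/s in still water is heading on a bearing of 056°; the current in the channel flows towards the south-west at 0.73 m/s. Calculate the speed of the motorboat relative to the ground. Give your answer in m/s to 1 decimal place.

7.8 m/s

Taking east as x and north as y: velocity relative to the water = (7.055, 4.759) m/s; the water relative to ground = (-0.516, -0.516) m/s.
Velocity relative to ground = (7.055, 4.759) + (-0.516, -0.516) = (6.539, 4.243) m/s.
Speed = |(6.539, 4.243)| = 7.795 m/s.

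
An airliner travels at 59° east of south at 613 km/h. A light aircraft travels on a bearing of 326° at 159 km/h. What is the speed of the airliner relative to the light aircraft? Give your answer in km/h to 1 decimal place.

Taking east as x and north as y: airliner velocity = (525.444, -315.718) km/h; light aircraft velocity = (-88.912, 131.817) km/h.
Velocity of airliner relative to light aircraft = (525.444, -315.718) − (-88.912, 131.817) = (614.355, -447.535) km/h.
Magnitude = |(614.355, -447.535)| = 760.079 km/h.

760.1 km/h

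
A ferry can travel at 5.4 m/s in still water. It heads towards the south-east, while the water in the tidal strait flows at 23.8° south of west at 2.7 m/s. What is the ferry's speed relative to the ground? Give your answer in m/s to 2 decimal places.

Taking east as x and north as y: velocity relative to the water = (3.818, -3.818) m/s; the water relative to ground = (-2.470, -1.090) m/s.
Velocity relative to ground = (3.818, -3.818) + (-2.470, -1.090) = (1.348, -4.908) m/s.
Speed = |(1.348, -4.908)| = 5.090 m/s.

5.09 m/s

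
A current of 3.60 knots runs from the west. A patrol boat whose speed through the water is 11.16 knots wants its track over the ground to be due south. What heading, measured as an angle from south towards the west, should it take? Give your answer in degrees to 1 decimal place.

The current pushes perpendicular to the desired track; the heading must have a component into the current equal to 3.60 knots: 11.16 sin θ = 3.60.
sin θ = 0.3226, so θ = 18.819°.

18.8°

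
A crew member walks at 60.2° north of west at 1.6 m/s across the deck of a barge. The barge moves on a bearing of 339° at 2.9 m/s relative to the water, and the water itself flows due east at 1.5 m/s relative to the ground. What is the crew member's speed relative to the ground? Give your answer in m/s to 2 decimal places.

4.11 m/s

In east/north components (m/s): crew member relative to barge = (-0.795, 1.388); barge relative to water = (-1.039, 2.707); water relative to ground = (1.500, 0.000).
Sum = (-0.334, 4.096) m/s.
Speed = |(-0.334, 4.096)| = 4.109 m/s.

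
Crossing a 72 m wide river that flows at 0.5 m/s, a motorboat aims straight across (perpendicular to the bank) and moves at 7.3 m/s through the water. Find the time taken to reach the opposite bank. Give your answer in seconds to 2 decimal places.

9.86 s

The component of the motorboat's velocity perpendicular to the bank is 7.3 m/s.
Only the cross-stream component determines the crossing time; the current contributes nothing perpendicular to the bank.
Time = 72 / 7.300 = 9.863 s.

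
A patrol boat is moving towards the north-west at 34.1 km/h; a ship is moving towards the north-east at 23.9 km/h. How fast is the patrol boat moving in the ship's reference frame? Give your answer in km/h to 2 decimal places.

Taking east as x and north as y: patrol boat velocity = (-24.112, 24.112) km/h; ship velocity = (16.900, 16.900) km/h.
Velocity of patrol boat relative to ship = (-24.112, 24.112) − (16.900, 16.900) = (-41.012, 7.212) km/h.
Magnitude = |(-41.012, 7.212)| = 41.642 km/h.

41.64 km/h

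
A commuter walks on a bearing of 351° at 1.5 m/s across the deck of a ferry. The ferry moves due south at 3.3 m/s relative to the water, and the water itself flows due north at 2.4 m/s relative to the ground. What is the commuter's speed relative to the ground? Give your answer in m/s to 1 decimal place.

In east/north components (m/s): commuter relative to ferry = (-0.235, 1.482); ferry relative to water = (0.000, -3.300); water relative to ground = (0.000, 2.400).
Sum = (-0.235, 0.582) m/s.
Speed = |(-0.235, 0.582)| = 0.627 m/s.

0.6 m/s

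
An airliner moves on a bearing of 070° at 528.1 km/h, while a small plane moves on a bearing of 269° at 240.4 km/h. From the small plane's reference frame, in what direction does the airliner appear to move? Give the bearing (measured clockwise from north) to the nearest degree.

Taking east as x and north as y: airliner velocity = (496.252, 180.621) km/h; small plane velocity = (-240.363, -4.196) km/h.
Velocity of airliner relative to small plane = (496.252, 180.621) − (-240.363, -4.196) = (736.615, 184.816) km/h.
Bearing = atan2(736.62, 184.82) = 75.92° clockwise from north.

076°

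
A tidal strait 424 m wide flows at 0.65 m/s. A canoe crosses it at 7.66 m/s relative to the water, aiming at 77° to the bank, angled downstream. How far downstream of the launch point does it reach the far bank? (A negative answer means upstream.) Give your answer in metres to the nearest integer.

135 m

Perpendicular speed = 7.464 m/s; crossing time = 424 / 7.464 = 56.808 s.
Net downstream speed = 2.373 m/s.
Drift = 2.373 × 56.808 = 134.814 m (downstream).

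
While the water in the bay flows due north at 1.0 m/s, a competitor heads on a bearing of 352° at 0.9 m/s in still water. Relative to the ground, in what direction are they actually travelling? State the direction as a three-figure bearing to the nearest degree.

356°

Taking east as x and north as y: velocity relative to the water = (-0.125, 0.891) m/s; the water relative to ground = (0.000, 1.000) m/s.
Velocity relative to ground = (-0.125, 0.891) + (0.000, 1.000) = (-0.125, 1.891) m/s.
Bearing = atan2(-0.13, 1.89) = 356.21° clockwise from north.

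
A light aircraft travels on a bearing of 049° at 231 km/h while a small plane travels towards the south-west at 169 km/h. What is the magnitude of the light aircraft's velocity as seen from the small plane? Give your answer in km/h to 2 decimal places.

Taking east as x and north as y: light aircraft velocity = (174.338, 151.550) km/h; small plane velocity = (-119.501, -119.501) km/h.
Velocity of light aircraft relative to small plane = (174.338, 151.550) − (-119.501, -119.501) = (293.839, 271.051) km/h.
Magnitude = |(293.839, 271.051)| = 399.762 km/h.

399.76 km/h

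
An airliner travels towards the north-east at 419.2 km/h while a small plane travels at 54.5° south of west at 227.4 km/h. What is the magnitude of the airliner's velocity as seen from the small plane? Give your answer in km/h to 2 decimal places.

Taking east as x and north as y: airliner velocity = (296.419, 296.419) km/h; small plane velocity = (-132.052, -185.130) km/h.
Velocity of airliner relative to small plane = (296.419, 296.419) − (-132.052, -185.130) = (428.471, 481.549) km/h.
Magnitude = |(428.471, 481.549)| = 644.575 km/h.

644.57 km/h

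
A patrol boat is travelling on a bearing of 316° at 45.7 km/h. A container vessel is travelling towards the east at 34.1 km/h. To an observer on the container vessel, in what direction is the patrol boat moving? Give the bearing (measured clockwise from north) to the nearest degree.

297°

Taking east as x and north as y: patrol boat velocity = (-31.746, 32.874) km/h; container vessel velocity = (34.100, 0.000) km/h.
Velocity of patrol boat relative to container vessel = (-31.746, 32.874) − (34.100, 0.000) = (-65.846, 32.874) km/h.
Bearing = atan2(-65.85, 32.87) = 296.53° clockwise from north.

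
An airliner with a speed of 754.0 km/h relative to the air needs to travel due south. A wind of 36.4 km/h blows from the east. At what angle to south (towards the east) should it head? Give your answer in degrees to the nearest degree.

3°

The wind pushes perpendicular to the desired track; the heading must have a component into the wind equal to 36.4 km/h: 754.0 sin θ = 36.4.
sin θ = 0.0483, so θ = 2.767°.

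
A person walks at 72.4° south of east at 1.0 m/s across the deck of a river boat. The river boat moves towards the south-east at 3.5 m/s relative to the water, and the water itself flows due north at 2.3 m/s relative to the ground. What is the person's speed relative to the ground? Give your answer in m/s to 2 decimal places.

3.00 m/s

In east/north components (m/s): person relative to river boat = (0.302, -0.953); river boat relative to water = (2.475, -2.475); water relative to ground = (0.000, 2.300).
Sum = (2.777, -1.128) m/s.
Speed = |(2.777, -1.128)| = 2.998 m/s.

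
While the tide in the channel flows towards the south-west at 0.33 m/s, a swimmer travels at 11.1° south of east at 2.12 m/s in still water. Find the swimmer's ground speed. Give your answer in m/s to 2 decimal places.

1.96 m/s

Taking east as x and north as y: velocity relative to the water = (2.080, -0.408) m/s; the water relative to ground = (-0.233, -0.233) m/s.
Velocity relative to ground = (2.080, -0.408) + (-0.233, -0.233) = (1.847, -0.641) m/s.
Speed = |(1.847, -0.641)| = 1.955 m/s.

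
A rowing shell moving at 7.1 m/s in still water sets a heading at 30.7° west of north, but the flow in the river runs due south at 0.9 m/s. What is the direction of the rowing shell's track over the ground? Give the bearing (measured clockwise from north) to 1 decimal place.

Taking east as x and north as y: velocity relative to the water = (-3.625, 6.105) m/s; the water relative to ground = (0.000, -0.900) m/s.
Velocity relative to ground = (-3.625, 6.105) + (0.000, -0.900) = (-3.625, 5.205) m/s.
Bearing = atan2(-3.62, 5.20) = 325.15° clockwise from north.

325.1°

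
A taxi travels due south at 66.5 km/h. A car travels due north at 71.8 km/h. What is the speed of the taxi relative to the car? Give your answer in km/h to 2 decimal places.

138.30 km/h

Taking east as x and north as y: taxi velocity = (0.000, -66.500) km/h; car velocity = (0.000, 71.800) km/h.
Velocity of taxi relative to car = (0.000, -66.500) − (0.000, 71.800) = (0.000, -138.300) km/h.
Magnitude = |(0.000, -138.300)| = 138.300 km/h.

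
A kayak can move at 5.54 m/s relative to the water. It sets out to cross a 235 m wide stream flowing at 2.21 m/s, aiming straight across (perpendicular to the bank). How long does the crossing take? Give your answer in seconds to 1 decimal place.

The component of the kayak's velocity perpendicular to the bank is 5.54 m/s.
The current is parallel to the bank, so it does not affect the crossing time.
Time = 235 / 5.540 = 42.419 s.

42.4 s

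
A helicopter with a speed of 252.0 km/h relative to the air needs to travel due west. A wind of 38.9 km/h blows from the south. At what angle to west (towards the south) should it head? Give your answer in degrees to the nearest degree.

The wind pushes perpendicular to the desired track; the heading must have a component into the wind equal to 38.9 km/h: 252.0 sin θ = 38.9.
sin θ = 0.1544, so θ = 8.880°.

9°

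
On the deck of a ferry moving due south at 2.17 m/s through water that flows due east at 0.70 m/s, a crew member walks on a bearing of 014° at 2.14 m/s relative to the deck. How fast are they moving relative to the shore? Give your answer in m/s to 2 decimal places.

1.22 m/s

In east/north components (m/s): crew member relative to ferry = (0.518, 2.076); ferry relative to water = (0.000, -2.170); water relative to ground = (0.700, 0.000).
Sum = (1.218, -0.094) m/s.
Speed = |(1.218, -0.094)| = 1.221 m/s.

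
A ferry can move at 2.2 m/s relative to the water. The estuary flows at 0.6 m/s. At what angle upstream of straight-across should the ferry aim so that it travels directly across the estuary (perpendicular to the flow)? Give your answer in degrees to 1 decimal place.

To cancel the current, the upstream component of the ferry's velocity must equal the flow: 2.2 sin θ = 0.6.
sin θ = 0.6 / 2.2 = 0.2727.
θ = arcsin(0.2727) = 15.827°.

15.8°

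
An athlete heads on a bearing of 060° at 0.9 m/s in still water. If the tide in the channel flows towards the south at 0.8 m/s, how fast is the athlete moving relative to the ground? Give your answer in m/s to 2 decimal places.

Taking east as x and north as y: velocity relative to the water = (0.779, 0.450) m/s; the water relative to ground = (0.000, -0.800) m/s.
Velocity relative to ground = (0.779, 0.450) + (0.000, -0.800) = (0.779, -0.350) m/s.
Speed = |(0.779, -0.350)| = 0.854 m/s.

0.85 m/s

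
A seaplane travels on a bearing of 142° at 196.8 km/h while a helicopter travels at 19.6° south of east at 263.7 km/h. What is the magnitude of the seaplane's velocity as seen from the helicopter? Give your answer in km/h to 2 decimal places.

143.64 km/h

Taking east as x and north as y: seaplane velocity = (121.162, -155.081) km/h; helicopter velocity = (248.421, -88.459) km/h.
Velocity of seaplane relative to helicopter = (121.162, -155.081) − (248.421, -88.459) = (-127.258, -66.622) km/h.
Magnitude = |(-127.258, -66.622)| = 143.643 km/h.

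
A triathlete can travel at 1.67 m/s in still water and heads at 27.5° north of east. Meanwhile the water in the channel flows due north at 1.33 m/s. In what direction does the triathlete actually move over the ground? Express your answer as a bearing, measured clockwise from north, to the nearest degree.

035°

Taking east as x and north as y: velocity relative to the water = (1.481, 0.771) m/s; the water relative to ground = (0.000, 1.330) m/s.
Velocity relative to ground = (1.481, 0.771) + (0.000, 1.330) = (1.481, 2.101) m/s.
Bearing = atan2(1.48, 2.10) = 35.18° clockwise from north.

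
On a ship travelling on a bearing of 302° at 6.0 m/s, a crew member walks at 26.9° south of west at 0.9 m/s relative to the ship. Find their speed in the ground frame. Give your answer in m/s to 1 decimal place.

Taking east as x and north as y: ship velocity = (-5.088, 3.180) m/s; crew member velocity relative to ship = (-0.803, -0.407) m/s.
Velocity relative to ground = (-5.088, 3.180) + (-0.803, -0.407) = (-5.891, 2.772) m/s.
Speed = |(-5.891, 2.772)| = 6.511 m/s.

6.5 m/s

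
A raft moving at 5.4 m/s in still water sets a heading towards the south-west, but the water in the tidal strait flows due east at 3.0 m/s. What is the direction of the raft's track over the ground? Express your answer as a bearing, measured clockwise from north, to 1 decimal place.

Taking east as x and north as y: velocity relative to the water = (-3.818, -3.818) m/s; the water relative to ground = (3.000, 0.000) m/s.
Velocity relative to ground = (-3.818, -3.818) + (3.000, 0.000) = (-0.818, -3.818) m/s.
Bearing = atan2(-0.82, -3.82) = 192.10° clockwise from north.

192.1°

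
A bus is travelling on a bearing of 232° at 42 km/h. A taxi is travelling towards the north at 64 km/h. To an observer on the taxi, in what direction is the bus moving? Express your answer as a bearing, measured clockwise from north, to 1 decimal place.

200.2°

Taking east as x and north as y: bus velocity = (-33.096, -25.858) km/h; taxi velocity = (0.000, 64.000) km/h.
Velocity of bus relative to taxi = (-33.096, -25.858) − (0.000, 64.000) = (-33.096, -89.858) km/h.
Bearing = atan2(-33.10, -89.86) = 200.22° clockwise from north.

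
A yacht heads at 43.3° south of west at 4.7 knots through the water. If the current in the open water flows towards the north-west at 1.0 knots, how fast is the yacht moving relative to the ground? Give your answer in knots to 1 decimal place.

4.8 knots

Taking east as x and north as y: velocity relative to the water = (-3.421, -3.223) knots; the water relative to ground = (-0.707, 0.707) knots.
Velocity relative to ground = (-3.421, -3.223) + (-0.707, 0.707) = (-4.128, -2.516) knots.
Speed = |(-4.128, -2.516)| = 4.834 knots.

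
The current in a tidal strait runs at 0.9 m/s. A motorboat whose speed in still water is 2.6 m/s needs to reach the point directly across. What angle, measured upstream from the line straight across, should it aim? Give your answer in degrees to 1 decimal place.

20.3°

To cancel the current, the upstream component of the motorboat's velocity must equal the flow: 2.6 sin θ = 0.9.
sin θ = 0.9 / 2.6 = 0.3462.
θ = arcsin(0.3462) = 20.252°.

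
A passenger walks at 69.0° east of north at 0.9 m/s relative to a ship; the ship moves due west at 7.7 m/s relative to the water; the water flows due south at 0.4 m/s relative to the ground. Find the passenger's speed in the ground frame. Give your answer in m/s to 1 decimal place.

In east/north components (m/s): passenger relative to ship = (0.840, 0.323); ship relative to water = (-7.700, 0.000); water relative to ground = (0.000, -0.400).
Sum = (-6.860, -0.077) m/s.
Speed = |(-6.860, -0.077)| = 6.860 m/s.

6.9 m/s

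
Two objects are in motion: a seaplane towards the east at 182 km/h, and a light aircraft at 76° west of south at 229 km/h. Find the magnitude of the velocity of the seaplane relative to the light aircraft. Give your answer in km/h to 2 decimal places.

407.98 km/h

Taking east as x and north as y: seaplane velocity = (182.000, 0.000) km/h; light aircraft velocity = (-222.198, -55.400) km/h.
Velocity of seaplane relative to light aircraft = (182.000, 0.000) − (-222.198, -55.400) = (404.198, 55.400) km/h.
Magnitude = |(404.198, 55.400)| = 407.977 km/h.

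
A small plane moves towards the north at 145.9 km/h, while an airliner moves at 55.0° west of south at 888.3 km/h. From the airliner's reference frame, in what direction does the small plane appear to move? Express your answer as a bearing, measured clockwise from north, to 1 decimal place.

Taking east as x and north as y: small plane velocity = (0.000, 145.900) km/h; airliner velocity = (-727.653, -509.508) km/h.
Velocity of small plane relative to airliner = (0.000, 145.900) − (-727.653, -509.508) = (727.653, 655.408) km/h.
Bearing = atan2(727.65, 655.41) = 47.99° clockwise from north.

048.0°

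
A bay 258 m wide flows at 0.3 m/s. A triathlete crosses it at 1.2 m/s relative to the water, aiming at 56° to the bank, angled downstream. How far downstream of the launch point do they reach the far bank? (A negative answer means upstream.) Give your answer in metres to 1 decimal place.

Perpendicular speed = 0.995 m/s; crossing time = 258 / 0.995 = 259.337 s.
Net downstream speed = 0.971 m/s.
Drift = 0.971 × 259.337 = 251.824 m (downstream).

251.8 m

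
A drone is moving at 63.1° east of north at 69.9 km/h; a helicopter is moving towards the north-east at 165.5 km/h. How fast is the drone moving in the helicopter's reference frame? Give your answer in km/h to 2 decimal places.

Taking east as x and north as y: drone velocity = (62.337, 31.625) km/h; helicopter velocity = (117.026, 117.026) km/h.
Velocity of drone relative to helicopter = (62.337, 31.625) − (117.026, 117.026) = (-54.690, -85.401) km/h.
Magnitude = |(-54.690, -85.401)| = 101.411 km/h.

101.41 km/h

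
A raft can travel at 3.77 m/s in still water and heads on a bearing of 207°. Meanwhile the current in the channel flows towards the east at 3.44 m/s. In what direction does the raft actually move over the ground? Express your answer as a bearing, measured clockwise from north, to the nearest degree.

Taking east as x and north as y: velocity relative to the water = (-1.712, -3.359) m/s; the water relative to ground = (3.440, 0.000) m/s.
Velocity relative to ground = (-1.712, -3.359) + (3.440, 0.000) = (1.728, -3.359) m/s.
Bearing = atan2(1.73, -3.36) = 152.77° clockwise from north.

153°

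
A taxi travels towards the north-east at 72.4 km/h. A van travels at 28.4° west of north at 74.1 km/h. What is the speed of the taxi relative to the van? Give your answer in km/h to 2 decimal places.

87.56 km/h

Taking east as x and north as y: taxi velocity = (51.195, 51.195) km/h; van velocity = (-35.244, 65.182) km/h.
Velocity of taxi relative to van = (51.195, 51.195) − (-35.244, 65.182) = (86.438, -13.987) km/h.
Magnitude = |(86.438, -13.987)| = 87.563 km/h.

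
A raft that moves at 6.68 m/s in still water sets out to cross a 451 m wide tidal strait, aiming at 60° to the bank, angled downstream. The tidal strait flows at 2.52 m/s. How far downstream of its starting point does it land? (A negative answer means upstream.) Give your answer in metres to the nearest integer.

Perpendicular speed = 5.785 m/s; crossing time = 451 / 5.785 = 77.960 s.
Net downstream speed = 5.860 m/s.
Drift = 5.860 × 77.960 = 456.843 m (downstream).

457 m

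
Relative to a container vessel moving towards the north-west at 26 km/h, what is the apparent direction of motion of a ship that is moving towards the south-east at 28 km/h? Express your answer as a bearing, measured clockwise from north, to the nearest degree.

135°

Taking east as x and north as y: ship velocity = (19.799, -19.799) km/h; container vessel velocity = (-18.385, 18.385) km/h.
Velocity of ship relative to container vessel = (19.799, -19.799) − (-18.385, 18.385) = (38.184, -38.184) km/h.
Bearing = atan2(38.18, -38.18) = 135.00° clockwise from north.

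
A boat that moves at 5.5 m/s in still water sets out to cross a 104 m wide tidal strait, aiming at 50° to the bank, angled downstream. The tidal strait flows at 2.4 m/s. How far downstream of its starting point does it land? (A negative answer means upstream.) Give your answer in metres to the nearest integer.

147 m

Perpendicular speed = 4.213 m/s; crossing time = 104 / 4.213 = 24.684 s.
Net downstream speed = 5.935 m/s.
Drift = 5.935 × 24.684 = 146.508 m (downstream).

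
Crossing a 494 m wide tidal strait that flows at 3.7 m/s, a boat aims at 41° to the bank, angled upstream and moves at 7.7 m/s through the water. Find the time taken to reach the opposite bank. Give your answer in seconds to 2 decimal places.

The component of the boat's velocity perpendicular to the bank is 7.7 × sin 41° = 5.052 m/s.
The flow acts along the bank and has no component across it.
Time = 494 / 5.052 = 97.790 s.

97.79 s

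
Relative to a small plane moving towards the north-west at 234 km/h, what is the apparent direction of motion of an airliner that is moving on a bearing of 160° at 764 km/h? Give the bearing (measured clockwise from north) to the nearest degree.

Taking east as x and north as y: airliner velocity = (261.303, -717.925) km/h; small plane velocity = (-165.463, 165.463) km/h.
Velocity of airliner relative to small plane = (261.303, -717.925) − (-165.463, 165.463) = (426.766, -883.388) km/h.
Bearing = atan2(426.77, -883.39) = 154.21° clockwise from north.

154°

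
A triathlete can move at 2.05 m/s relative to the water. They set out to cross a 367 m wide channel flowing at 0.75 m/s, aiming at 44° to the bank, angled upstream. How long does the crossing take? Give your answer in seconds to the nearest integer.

The component of the triathlete's velocity perpendicular to the bank is 2.05 × sin 44° = 1.424 m/s.
The current is parallel to the bank, so it does not affect the crossing time.
Time = 367 / 1.424 = 257.716 s.

258 s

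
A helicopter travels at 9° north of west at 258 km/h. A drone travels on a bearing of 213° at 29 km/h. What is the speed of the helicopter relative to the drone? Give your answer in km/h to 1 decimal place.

Taking east as x and north as y: helicopter velocity = (-254.824, 40.360) km/h; drone velocity = (-15.795, -24.321) km/h.
Velocity of helicopter relative to drone = (-254.824, 40.360) − (-15.795, -24.321) = (-239.029, 64.682) km/h.
Magnitude = |(-239.029, 64.682)| = 247.626 km/h.

247.6 km/h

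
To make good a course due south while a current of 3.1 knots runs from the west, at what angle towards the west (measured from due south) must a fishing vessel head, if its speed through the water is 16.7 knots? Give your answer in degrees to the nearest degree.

11°

The current pushes perpendicular to the desired track; the heading must have a component into the current equal to 3.1 knots: 16.7 sin θ = 3.1.
sin θ = 0.1856, so θ = 10.698°.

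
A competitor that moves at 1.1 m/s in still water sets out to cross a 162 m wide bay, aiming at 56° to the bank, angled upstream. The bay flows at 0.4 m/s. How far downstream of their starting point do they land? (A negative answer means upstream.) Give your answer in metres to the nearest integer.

-38 m

Perpendicular speed = 0.912 m/s; crossing time = 162 / 0.912 = 177.643 s.
Net downstream speed = -0.215 m/s.
Drift = -0.215 × 177.643 = -38.213 m (upstream).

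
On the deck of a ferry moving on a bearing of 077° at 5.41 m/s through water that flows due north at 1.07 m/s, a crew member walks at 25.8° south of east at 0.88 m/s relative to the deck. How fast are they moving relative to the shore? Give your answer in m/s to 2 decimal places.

In east/north components (m/s): crew member relative to ferry = (0.792, -0.383); ferry relative to water = (5.271, 1.217); water relative to ground = (0.000, 1.070).
Sum = (6.064, 1.904) m/s.
Speed = |(6.064, 1.904)| = 6.356 m/s.

6.36 m/s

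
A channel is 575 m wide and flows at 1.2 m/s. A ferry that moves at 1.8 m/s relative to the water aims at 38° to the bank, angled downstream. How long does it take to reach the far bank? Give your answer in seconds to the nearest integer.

519 s

The component of the ferry's velocity perpendicular to the bank is 1.8 × sin 38° = 1.108 m/s.
Only the cross-stream component determines the crossing time; the current contributes nothing perpendicular to the bank.
Time = 575 / 1.108 = 518.864 s.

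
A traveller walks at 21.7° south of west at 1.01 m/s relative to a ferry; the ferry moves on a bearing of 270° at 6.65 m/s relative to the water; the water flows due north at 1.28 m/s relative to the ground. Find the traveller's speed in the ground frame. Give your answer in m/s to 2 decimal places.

In east/north components (m/s): traveller relative to ferry = (-0.938, -0.373); ferry relative to water = (-6.650, 0.000); water relative to ground = (0.000, 1.280).
Sum = (-7.588, 0.907) m/s.
Speed = |(-7.588, 0.907)| = 7.642 m/s.

7.64 m/s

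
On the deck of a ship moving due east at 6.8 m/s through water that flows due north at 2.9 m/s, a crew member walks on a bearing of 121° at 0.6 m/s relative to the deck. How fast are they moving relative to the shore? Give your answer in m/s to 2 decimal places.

7.76 m/s

In east/north components (m/s): crew member relative to ship = (0.514, -0.309); ship relative to water = (6.800, 0.000); water relative to ground = (0.000, 2.900).
Sum = (7.314, 2.591) m/s.
Speed = |(7.314, 2.591)| = 7.760 m/s.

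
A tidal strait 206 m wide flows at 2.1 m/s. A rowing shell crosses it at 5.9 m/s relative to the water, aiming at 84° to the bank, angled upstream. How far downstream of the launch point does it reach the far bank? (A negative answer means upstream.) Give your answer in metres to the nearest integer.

Perpendicular speed = 5.868 m/s; crossing time = 206 / 5.868 = 35.108 s.
Net downstream speed = 1.483 m/s.
Drift = 1.483 × 35.108 = 52.074 m (downstream).

52 m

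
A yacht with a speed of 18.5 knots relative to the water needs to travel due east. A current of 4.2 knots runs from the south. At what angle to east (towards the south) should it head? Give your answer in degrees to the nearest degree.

The current pushes perpendicular to the desired track; the heading must have a component into the current equal to 4.2 knots: 18.5 sin θ = 4.2.
sin θ = 0.2270, so θ = 13.122°.

13°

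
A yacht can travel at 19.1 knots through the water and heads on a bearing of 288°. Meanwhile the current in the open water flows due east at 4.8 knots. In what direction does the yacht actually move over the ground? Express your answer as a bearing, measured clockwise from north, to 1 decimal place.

Taking east as x and north as y: velocity relative to the water = (-18.165, 5.902) knots; the water relative to ground = (4.800, 0.000) knots.
Velocity relative to ground = (-18.165, 5.902) + (4.800, 0.000) = (-13.365, 5.902) knots.
Bearing = atan2(-13.37, 5.90) = 293.83° clockwise from north.

293.8°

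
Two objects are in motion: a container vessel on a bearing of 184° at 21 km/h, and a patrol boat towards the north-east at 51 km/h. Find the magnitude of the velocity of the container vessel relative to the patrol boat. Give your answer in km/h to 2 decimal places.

Taking east as x and north as y: container vessel velocity = (-1.465, -20.949) km/h; patrol boat velocity = (36.062, 36.062) km/h.
Velocity of container vessel relative to patrol boat = (-1.465, -20.949) − (36.062, 36.062) = (-37.527, -57.011) km/h.
Magnitude = |(-37.527, -57.011)| = 68.254 km/h.

68.25 km/h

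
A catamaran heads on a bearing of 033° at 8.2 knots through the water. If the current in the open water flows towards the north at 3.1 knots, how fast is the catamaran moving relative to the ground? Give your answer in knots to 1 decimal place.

10.9 knots

Taking east as x and north as y: velocity relative to the water = (4.466, 6.877) knots; the water relative to ground = (0.000, 3.100) knots.
Velocity relative to ground = (4.466, 6.877) + (0.000, 3.100) = (4.466, 9.977) knots.
Speed = |(4.466, 9.977)| = 10.931 knots.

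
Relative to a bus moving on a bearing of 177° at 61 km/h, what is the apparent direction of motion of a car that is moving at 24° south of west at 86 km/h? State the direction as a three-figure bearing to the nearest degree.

Taking east as x and north as y: car velocity = (-78.565, -34.979) km/h; bus velocity = (3.192, -60.916) km/h.
Velocity of car relative to bus = (-78.565, -34.979) − (3.192, -60.916) = (-81.757, 25.937) km/h.
Bearing = atan2(-81.76, 25.94) = 287.60° clockwise from north.

288°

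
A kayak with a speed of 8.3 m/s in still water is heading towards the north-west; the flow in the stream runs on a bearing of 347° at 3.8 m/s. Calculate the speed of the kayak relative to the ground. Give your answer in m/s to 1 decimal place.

Taking east as x and north as y: velocity relative to the water = (-5.869, 5.869) m/s; the water relative to ground = (-0.855, 3.703) m/s.
Velocity relative to ground = (-5.869, 5.869) + (-0.855, 3.703) = (-6.724, 9.572) m/s.
Speed = |(-6.724, 9.572)| = 11.697 m/s.

11.7 m/s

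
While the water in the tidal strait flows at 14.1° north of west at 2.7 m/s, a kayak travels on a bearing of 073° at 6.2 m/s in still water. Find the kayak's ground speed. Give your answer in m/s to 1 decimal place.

4.1 m/s

Taking east as x and north as y: velocity relative to the water = (5.929, 1.813) m/s; the water relative to ground = (-2.619, 0.658) m/s.
Velocity relative to ground = (5.929, 1.813) + (-2.619, 0.658) = (3.310, 2.470) m/s.
Speed = |(3.310, 2.470)| = 4.131 m/s.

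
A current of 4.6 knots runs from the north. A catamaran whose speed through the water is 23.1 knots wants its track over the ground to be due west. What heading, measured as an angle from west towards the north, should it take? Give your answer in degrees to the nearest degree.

The current pushes perpendicular to the desired track; the heading must have a component into the current equal to 4.6 knots: 23.1 sin θ = 4.6.
sin θ = 0.1991, so θ = 11.486°.

11°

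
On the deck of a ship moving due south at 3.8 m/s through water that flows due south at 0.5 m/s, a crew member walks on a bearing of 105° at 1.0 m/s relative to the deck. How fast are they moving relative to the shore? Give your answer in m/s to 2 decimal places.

4.66 m/s

In east/north components (m/s): crew member relative to ship = (0.966, -0.259); ship relative to water = (0.000, -3.800); water relative to ground = (0.000, -0.500).
Sum = (0.966, -4.559) m/s.
Speed = |(0.966, -4.559)| = 4.660 m/s.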